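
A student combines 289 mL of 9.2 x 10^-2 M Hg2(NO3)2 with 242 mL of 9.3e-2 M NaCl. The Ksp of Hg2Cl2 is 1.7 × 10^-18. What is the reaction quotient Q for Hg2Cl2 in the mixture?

9.0 × 10^-5

Total volume = 289 + 242 = 531 mL.
[Hg2^2+] = 9.2 × 10^-2 × (289/531) = 5.01 × 10^-2 M
[Cl^-] = 9.3 × 10^-2 × (242/531) = 4.24 × 10^-2 M
Hg2Cl2(s) ⇌ Hg2^2+(aq) + 2 Cl^-(aq), so Q = [Hg2^2+][Cl^-]^2
Q = (5.01 x 10^-2)(4.24 x 10^-2)^2 = 9.0 x 10^-5
Q > Ksp, so Hg2Cl2 will precipitate.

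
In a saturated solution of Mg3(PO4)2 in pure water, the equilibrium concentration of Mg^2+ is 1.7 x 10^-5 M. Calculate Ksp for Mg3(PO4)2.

Mg3(PO4)2(s) <=> 3 Mg^2+ + 2 PO4^3-
Stoichiometry gives [PO4^3-] = (2/3)[Mg^2+] = 1.13 × 10^-5 M.
Ksp = [Mg^2+]^3[PO4^3-]^2
Ksp = (1.7 × 10^-5)^3 × (1.13 × 10^-5)^2 = 6.3 × 10^-25

6.3 × 10^-25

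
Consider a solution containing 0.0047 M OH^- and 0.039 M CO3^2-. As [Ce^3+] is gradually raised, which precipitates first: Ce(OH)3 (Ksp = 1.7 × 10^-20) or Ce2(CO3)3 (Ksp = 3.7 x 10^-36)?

Ce2(CO3)3

Precipitation of each salt starts when its ion product equals its Ksp.
For Ce(OH)3: 1.7 × 10^-20 = (0.0047)^3 × [Ce^3+]  ⇒  [Ce^3+] = 1.6 x 10^-13 M.
For Ce2(CO3)3: 3.7 x 10^-36 = (0.039)^3 × [Ce^3+]^2  ⇒  [Ce^3+] = 2.5 × 10^-16 M.
The salt with the lower threshold [Ce^3+] precipitates first: Ce2(CO3)3.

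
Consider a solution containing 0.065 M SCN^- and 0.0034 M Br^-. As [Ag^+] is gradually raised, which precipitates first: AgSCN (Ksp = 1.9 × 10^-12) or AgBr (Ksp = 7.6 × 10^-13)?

AgSCN

Precipitation of each salt starts when its ion product equals its Ksp.
For AgSCN: 1.9 × 10^-12 = 0.065 × [Ag^+]  ⇒  [Ag^+] = 2.9 x 10^-11 M.
For AgBr: 7.6 × 10^-13 = 0.0034 × [Ag^+]  ⇒  [Ag^+] = 2.2 × 10^-10 M.
The salt with the lower threshold [Ag^+] precipitates first: AgSCN.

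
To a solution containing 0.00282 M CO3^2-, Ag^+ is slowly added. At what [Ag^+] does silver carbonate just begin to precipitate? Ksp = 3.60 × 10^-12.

[Ag^+] = 3.57 × 10^-5 M

Ag2CO3(s) <=> 2 Ag^+ + CO3^2-
Ksp = [Ag^+]^2[CO3^2-]
Precipitation begins when Q = Ksp. With [CO3^2-] = 0.00282 M:
3.60 × 10^-12 = (0.00282) × [Ag^+]^2
[Ag^+] = (3.60 × 10^-12 / 2.82 x 10^-3)^(1/2) = 3.57 × 10^-5 M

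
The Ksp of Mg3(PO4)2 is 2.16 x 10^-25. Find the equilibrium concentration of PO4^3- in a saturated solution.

Mg3(PO4)2(s) <=> 3 Mg^2+(aq) + 2 PO4^3-(aq)
Ksp = [Mg^2+]^3[PO4^3-]^2
For each mole of Mg3(PO4)2 that dissolves: [Mg^2+] = 3s, [PO4^3-] = 2s.
Substituting: Ksp = (3s)^3(2s)^2 = 108s^5
s^5 = 2.16 x 10^-25 / 108, so s = 4.573 × 10^-6 M
[PO4^3-] = 2s = 9.15 × 10^-6 M

[PO4^3-] ≈ 9.15 × 10^-6 M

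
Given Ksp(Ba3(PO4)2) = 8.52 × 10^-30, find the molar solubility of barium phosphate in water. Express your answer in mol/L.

Ba3(PO4)2(s) ⇌ 3 Ba^2+(aq) + 2 PO4^3-(aq)
Ksp = [Ba^2+]^3[PO4^3-]^2
For each mole of Ba3(PO4)2 that dissolves: [Ba^2+] = 3s, [PO4^3-] = 2s.
So Ksp = (3s)^3 × (2s)^2 = 108s^5
s^5 = 8.52 × 10^-30 / 108, so s = 6.02 × 10^-7 M

s ≈ 6.02e-7 M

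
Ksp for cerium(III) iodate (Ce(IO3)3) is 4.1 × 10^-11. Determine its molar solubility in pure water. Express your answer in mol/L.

Ce(IO3)3(s) <=> Ce^3+(aq) + 3 IO3^-(aq)
Ksp = [Ce^3+][IO3^-]^3
Let s = molar solubility. Then [Ce^3+] = s and [IO3^-] = 3s.
Substituting: Ksp = s(3s)^3 = 27s^4
s = (4.1 × 10^-11 / 27)^(1/4) = 1.1 × 10^-3 M

1.1 × 10^-3 M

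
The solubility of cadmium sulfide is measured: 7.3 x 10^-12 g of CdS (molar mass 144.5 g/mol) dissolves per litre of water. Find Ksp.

Molar solubility s = (7.3 × 10^-12 g/L) / (144.5 g/mol) = 5.05 x 10^-14 M.
CdS(s) <=> Cd^2+ + S^2-
With molar solubility s: [Cd^2+] = s, [S^2-] = s.
Ksp = [Cd^2+][S^2-]
Ksp = s × s = s^2
Ksp = (5.05 × 10^-14)^2 = 2.6 x 10^-27

Ksp = 2.6 x 10^-27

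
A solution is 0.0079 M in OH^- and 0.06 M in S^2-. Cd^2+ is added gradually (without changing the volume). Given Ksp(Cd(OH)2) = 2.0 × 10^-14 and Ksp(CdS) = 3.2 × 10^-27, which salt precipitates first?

Precipitation of each salt starts when its ion product equals its Ksp.
For Cd(OH)2: 2.0 × 10^-14 = (0.0079)^2 × [Cd^2+]  ⇒  [Cd^2+] = 3.2 x 10^-10 M.
For CdS: 3.2 × 10^-27 = 0.06 × [Cd^2+]  ⇒  [Cd^2+] = 5.3 x 10^-26 M.
The salt with the lower threshold [Cd^2+] precipitates first: CdS.

CdS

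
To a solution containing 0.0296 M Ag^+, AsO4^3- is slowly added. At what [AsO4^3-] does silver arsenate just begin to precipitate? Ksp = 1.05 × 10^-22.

Ag3AsO4(s) <=> 3 Ag^+(aq) + AsO4^3-(aq)
Ksp = [Ag^+]^3[AsO4^3-]
Precipitation begins when Q = Ksp. With [Ag^+] = 0.0296 M:
1.05 × 10^-22 = (0.0296)^3 × [AsO4^3-]
[AsO4^3-] = (1.05 × 10^-22 / 2.593 x 10^-5) = 4.05 × 10^-18 M

[AsO4^3-] ≈ 4.05 × 10^-18 M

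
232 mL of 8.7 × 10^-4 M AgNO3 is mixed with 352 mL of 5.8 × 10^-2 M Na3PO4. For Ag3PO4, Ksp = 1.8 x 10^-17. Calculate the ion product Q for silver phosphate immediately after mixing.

Total volume = 232 + 352 = 584 mL.
[Ag^+] = 8.7 × 10^-4 × (232/584) = 3.46 × 10^-4 M
[PO4^3-] = 5.8 × 10^-2 × (352/584) = 3.50 × 10^-2 M
Ag3PO4(s) ⇌ 3 Ag^+(aq) + PO4^3-(aq), so Q = [Ag^+]^3[PO4^3-]
Q = (3.46 × 10^-4)^3(3.50 × 10^-2) = 1.4 x 10^-12
Q > Ksp, so Ag3PO4 will precipitate.

1.4e-12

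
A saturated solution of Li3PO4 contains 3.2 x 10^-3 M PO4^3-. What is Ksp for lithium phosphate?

Ksp = 2.8 × 10^-9

Li3PO4(s) ⇌ 3 Li^+(aq) + PO4^3-(aq)
Stoichiometry gives [Li^+] = (3/1)[PO4^3-] = 9.60 × 10^-3 M.
Ksp = [Li^+]^3[PO4^3-]
Ksp = (9.60 x 10^-3)^3 × 3.2 x 10^-3 = 2.8 x 10^-9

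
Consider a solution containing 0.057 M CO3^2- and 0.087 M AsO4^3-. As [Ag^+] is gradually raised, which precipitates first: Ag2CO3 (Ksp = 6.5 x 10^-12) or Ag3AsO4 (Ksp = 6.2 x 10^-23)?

Ag3AsO4

Each salt begins to precipitate when Q = Ksp, i.e. when [Ag^+] reaches its threshold.
For Ag2CO3: 6.5 x 10^-12 = 0.057 × [Ag^+]^2  ⇒  [Ag^+] = 1.1 × 10^-5 M.
For Ag3AsO4: 6.2 x 10^-23 = 0.087 × [Ag^+]^3  ⇒  [Ag^+] = 8.9 x 10^-8 M.
The salt with the lower threshold [Ag^+] precipitates first: Ag3AsO4.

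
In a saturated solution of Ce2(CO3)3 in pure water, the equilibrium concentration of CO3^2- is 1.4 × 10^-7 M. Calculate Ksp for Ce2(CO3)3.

Ce2(CO3)3(s) <=> 2 Ce^3+ + 3 CO3^2-
Stoichiometry gives [Ce^3+] = (2/3)[CO3^2-] = 9.33 × 10^-8 M.
Ksp = [Ce^3+]^2[CO3^2-]^3
Ksp = (9.33 × 10^-8)^2 × (1.4 × 10^-7)^3 = 2.4 x 10^-35

Ksp = 2.4 × 10^-35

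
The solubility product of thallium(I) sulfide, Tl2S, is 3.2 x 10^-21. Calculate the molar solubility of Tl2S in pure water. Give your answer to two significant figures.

9.3 x 10^-8 M

Tl2S(s) ⇌ 2 Tl^+ + S^2-
Ksp = [Tl^+]^2[S^2-]
With molar solubility s: [Tl^+] = 2s, [S^2-] = s.
So Ksp = (2s)^2 × s = 4s^3
s^3 = 3.2 x 10^-21 / 4, so s = 9.3 × 10^-8 M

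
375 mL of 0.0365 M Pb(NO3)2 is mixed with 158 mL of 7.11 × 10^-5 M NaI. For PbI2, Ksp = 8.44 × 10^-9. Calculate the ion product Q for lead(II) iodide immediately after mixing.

Total volume = 375 + 158 = 533 mL.
[Pb^2+] = 3.65 × 10^-2 × (375/533) = 2.568 × 10^-2 M
[I^-] = 7.11 × 10^-5 × (158/533) = 2.108 × 10^-5 M
PbI2(s) ⇌ Pb^2+(aq) + 2 I^-(aq), so Q = [Pb^2+][I^-]^2
Q = (2.568 x 10^-2)(2.108 × 10^-5)^2 = 1.14 × 10^-11
Q < Ksp, so no precipitate of PbI2 forms.

Q = 1.14 x 10^-11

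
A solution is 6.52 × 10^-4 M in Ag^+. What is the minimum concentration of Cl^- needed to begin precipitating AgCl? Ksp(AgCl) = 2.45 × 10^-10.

AgCl(s) <=> Ag^+ + Cl^-
Ksp = [Ag^+][Cl^-]
Precipitation begins when Q = Ksp. With [Ag^+] = 6.52 × 10^-4 M:
2.45 × 10^-10 = (6.52 × 10^-4) × [Cl^-]
[Cl^-] = (2.45 × 10^-10 / 6.52 x 10^-4) = 3.76 × 10^-7 M

3.76 x 10^-7 M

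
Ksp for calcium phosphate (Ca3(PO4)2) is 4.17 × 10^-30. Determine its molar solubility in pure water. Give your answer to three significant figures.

Ca3(PO4)2(s) ⇌ 3 Ca^2+(aq) + 2 PO4^3-(aq)
Ksp = [Ca^2+]^3[PO4^3-]^2
For each mole of Ca3(PO4)2 that dissolves: [Ca^2+] = 3s, [PO4^3-] = 2s.
Substituting: Ksp = (3s)^3(2s)^2 = 108s^5
s^5 = 4.17 × 10^-30 / 108, so s = 5.22 × 10^-7 M

5.22 × 10^-7 M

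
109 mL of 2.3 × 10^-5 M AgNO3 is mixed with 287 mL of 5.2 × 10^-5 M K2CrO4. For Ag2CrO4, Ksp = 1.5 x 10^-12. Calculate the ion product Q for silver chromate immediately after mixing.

Q = 1.5 × 10^-15

Total volume = 109 + 287 = 396 mL.
[Ag^+] = 2.3 × 10^-5 × (109/396) = 6.33 × 10^-6 M
[CrO4^2-] = 5.2 × 10^-5 × (287/396) = 3.77 × 10^-5 M
Ag2CrO4(s) ⇌ 2 Ag^+ + CrO4^2-, so Q = [Ag^+]^2[CrO4^2-]
Q = (6.33 × 10^-6)^2(3.77 × 10^-5) = 1.5 x 10^-15
Q < Ksp, so no precipitate of Ag2CrO4 forms.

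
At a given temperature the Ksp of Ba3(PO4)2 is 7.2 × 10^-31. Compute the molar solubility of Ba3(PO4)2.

3.7e-7 M

Ba3(PO4)2(s) <=> 3 Ba^2+ + 2 PO4^3-
Ksp = [Ba^2+]^3[PO4^3-]^2
For each mole of Ba3(PO4)2 that dissolves: [Ba^2+] = 3s, [PO4^3-] = 2s.
Substituting: Ksp = (3s)^3(2s)^2 = 108s^5
Solving, s = (7.2 × 10^-31/108)^(1/5) = 3.7 × 10^-7 M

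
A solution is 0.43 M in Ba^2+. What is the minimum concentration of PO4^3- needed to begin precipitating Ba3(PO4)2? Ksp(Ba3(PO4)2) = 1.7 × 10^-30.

[PO4^3-] = 4.6e-15 M

Ba3(PO4)2(s) ⇌ 3 Ba^2+ + 2 PO4^3-
Ksp = [Ba^2+]^3[PO4^3-]^2
Precipitation begins when Q = Ksp. With [Ba^2+] = 0.43 M:
1.7 × 10^-30 = (0.43)^3 × [PO4^3-]^2
[PO4^3-] = (1.7 × 10^-30 / 7.95 x 10^-2)^(1/2) = 4.6 × 10^-15 M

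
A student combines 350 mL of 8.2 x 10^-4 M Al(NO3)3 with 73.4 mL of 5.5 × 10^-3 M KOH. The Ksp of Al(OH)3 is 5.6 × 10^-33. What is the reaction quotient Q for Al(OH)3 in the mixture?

Total volume = 350 + 73.4 = 423.4 mL.
[Al^3+] = 8.2 x 10^-4 × (350/423.4) = 6.78 × 10^-4 M
[OH^-] = 5.5 x 10^-3 × (73.4/423.4) = 9.53 × 10^-4 M
Al(OH)3(s) ⇌ Al^3+(aq) + 3 OH^-(aq), so Q = [Al^3+][OH^-]^3
Q = (6.78 × 10^-4)(9.53 x 10^-4)^3 = 5.9 × 10^-13
Q > Ksp, so Al(OH)3 will precipitate.

5.9 × 10^-13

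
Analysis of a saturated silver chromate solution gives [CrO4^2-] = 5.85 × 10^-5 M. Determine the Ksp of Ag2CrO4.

Ag2CrO4(s) <=> 2 Ag^+ + CrO4^2-
Stoichiometry gives [Ag^+] = (2/1)[CrO4^2-] = 1.170 x 10^-4 M.
Ksp = [Ag^+]^2[CrO4^2-]
Ksp = (1.170 × 10^-4)^2 × 5.85 x 10^-5 = 8.01 x 10^-13

Ksp = 8.01 × 10^-13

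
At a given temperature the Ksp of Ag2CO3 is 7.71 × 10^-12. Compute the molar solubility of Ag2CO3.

Ag2CO3(s) <=> 2 Ag^+ + CO3^2-
Ksp = [Ag^+]^2[CO3^2-]
For each mole of Ag2CO3 that dissolves: [Ag^+] = 2s, [CO3^2-] = s.
So Ksp = (2s)^2 × s = 4s^3
Solving, s = (7.71 × 10^-12/4)^(1/3) = 1.24 × 10^-4 M

s ≈ 1.24e-4 M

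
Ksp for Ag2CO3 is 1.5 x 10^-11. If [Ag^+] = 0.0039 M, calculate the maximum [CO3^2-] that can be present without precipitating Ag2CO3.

[CO3^2-] ≈ 9.9 x 10^-7 M

Ag2CO3(s) <=> 2 Ag^+(aq) + CO3^2-(aq)
Ksp = [Ag^+]^2[CO3^2-]
Precipitation begins when Q = Ksp. With [Ag^+] = 0.0039 M:
1.5 x 10^-11 = (0.0039)^2 × [CO3^2-]
[CO3^2-] = (1.5 x 10^-11 / 1.52 × 10^-5) = 9.9 × 10^-7 M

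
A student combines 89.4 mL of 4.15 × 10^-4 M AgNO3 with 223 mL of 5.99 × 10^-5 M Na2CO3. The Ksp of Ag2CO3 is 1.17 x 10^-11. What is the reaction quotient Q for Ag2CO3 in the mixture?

Total volume = 89.4 + 223 = 312.4 mL.
[Ag^+] = 4.15 × 10^-4 × (89.4/312.4) = 1.188 × 10^-4 M
[CO3^2-] = 5.99 × 10^-5 × (223/312.4) = 4.276 × 10^-5 M
Ag2CO3(s) <=> 2 Ag^+ + CO3^2-, so Q = [Ag^+]^2[CO3^2-]
Q = (1.188 × 10^-4)^2(4.276 × 10^-5) = 6.03 × 10^-13
Q < Ksp, so no precipitate of Ag2CO3 forms.

6.03 x 10^-13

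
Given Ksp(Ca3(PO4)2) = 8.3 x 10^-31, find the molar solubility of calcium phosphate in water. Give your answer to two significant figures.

s = 3.8 × 10^-7 M

Ca3(PO4)2(s) ⇌ 3 Ca^2+ + 2 PO4^3-
Ksp = [Ca^2+]^3[PO4^3-]^2
For each mole of Ca3(PO4)2 that dissolves: [Ca^2+] = 3s, [PO4^3-] = 2s.
Ksp = (3s)^3(2s)^2 = 108s^5
s^5 = 8.3 x 10^-31 / 108, so s = 3.8 × 10^-7 M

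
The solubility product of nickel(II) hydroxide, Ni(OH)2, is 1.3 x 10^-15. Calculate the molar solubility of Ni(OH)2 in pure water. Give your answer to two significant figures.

Ni(OH)2(s) <=> Ni^2+(aq) + 2 OH^-(aq)
Ksp = [Ni^2+][OH^-]^2
For each mole of Ni(OH)2 that dissolves: [Ni^2+] = s, [OH^-] = 2s.
Ksp = s(2s)^2 = 4s^3
Solving, s = (1.3 x 10^-15/4)^(1/3) = 6.9 x 10^-6 M

s ≈ 6.9 × 10^-6 M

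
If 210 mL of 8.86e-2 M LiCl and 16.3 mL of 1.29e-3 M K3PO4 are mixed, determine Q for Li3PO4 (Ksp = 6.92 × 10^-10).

Q = 5.16 × 10^-8

Total volume = 210 + 16.3 = 226.3 mL.
[Li^+] = 8.86 × 10^-2 × (210/226.3) = 8.222 x 10^-2 M
[PO4^3-] = 1.29 × 10^-3 × (16.3/226.3) = 9.292 x 10^-5 M
Li3PO4(s) ⇌ 3 Li^+(aq) + PO4^3-(aq), so Q = [Li^+]^3[PO4^3-]
Q = (8.222 × 10^-2)^3(9.292 × 10^-5) = 5.16 x 10^-8
Q > Ksp, so Li3PO4 will precipitate.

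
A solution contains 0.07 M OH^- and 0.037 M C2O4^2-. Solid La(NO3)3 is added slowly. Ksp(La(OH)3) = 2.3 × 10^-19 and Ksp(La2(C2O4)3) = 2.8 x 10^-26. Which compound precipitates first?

Each salt begins to precipitate when Q = Ksp, i.e. when [La^3+] reaches its threshold.
For La(OH)3: 2.3 × 10^-19 = (0.07)^3 × [La^3+]  ⇒  [La^3+] = 6.7 x 10^-16 M.
For La2(C2O4)3: 2.8 x 10^-26 = (0.037)^3 × [La^3+]^2  ⇒  [La^3+] = 2.4 × 10^-11 M.
The salt with the lower threshold [La^3+] precipitates first: La(OH)3.

La(OH)3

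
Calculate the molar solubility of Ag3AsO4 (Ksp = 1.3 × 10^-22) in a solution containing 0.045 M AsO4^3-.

Ag3AsO4(s) ⇌ 3 Ag^+ + AsO4^3-
Ksp = [Ag^+]^3[AsO4^3-]
Let s = moles of Ag3AsO4 that dissolve per litre. [Ag^+] = 3s, [AsO4^3-] = 0.045 + s ≈ 0.045 (since the AsO4^3- already present dominates).
Ksp ≈ (3s)^3 × 0.045
s = 4.7 × 10^-8 M
Check: s = 4.7 × 10^-8 ≪ 0.045, so the approximation is valid.

4.7 × 10^-8 M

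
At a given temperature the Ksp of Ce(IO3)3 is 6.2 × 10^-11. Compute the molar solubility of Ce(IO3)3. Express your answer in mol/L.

s ≈ 1.2 × 10^-3 M

Ce(IO3)3(s) ⇌ Ce^3+ + 3 IO3^-
Ksp = [Ce^3+][IO3^-]^3
With molar solubility s: [Ce^3+] = s, [IO3^-] = 3s.
So Ksp = s × (3s)^3 = 27s^4
s^4 = 6.2 × 10^-11 / 27, so s = 1.2 × 10^-3 M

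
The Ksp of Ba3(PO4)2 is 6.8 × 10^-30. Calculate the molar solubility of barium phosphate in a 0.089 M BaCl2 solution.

Ba3(PO4)2(s) <=> 3 Ba^2+(aq) + 2 PO4^3-(aq)
Ksp = [Ba^2+]^3[PO4^3-]^2
Let s = moles of Ba3(PO4)2 that dissolve per litre. [Ba^2+] = 0.089 + 3s ≈ 0.089, [PO4^3-] = 2s (since Ba^2+ from BaCl2 dominates).
Ksp ≈ (0.089)^3 × (2s)^2
s = 4.9 x 10^-14 M
Check: 3s = 1.5 × 10^-13 ≪ 0.089, so the approximation is valid.

4.9 × 10^-14 M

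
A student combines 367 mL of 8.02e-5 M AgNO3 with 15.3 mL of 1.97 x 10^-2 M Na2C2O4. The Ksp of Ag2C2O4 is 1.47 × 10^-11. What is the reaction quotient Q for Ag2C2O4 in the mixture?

Total volume = 367 + 15.3 = 382.3 mL.
[Ag^+] = 8.02 x 10^-5 × (367/382.3) = 7.699 × 10^-5 M
[C2O4^2-] = 1.97 × 10^-2 × (15.3/382.3) = 7.884 × 10^-4 M
Ag2C2O4(s) <=> 2 Ag^+(aq) + C2O4^2-(aq), so Q = [Ag^+]^2[C2O4^2-]
Q = (7.699 × 10^-5)^2(7.884 × 10^-4) = 4.67 × 10^-12
Q < Ksp, so no precipitate of Ag2C2O4 forms.

Q ≈ 4.67e-12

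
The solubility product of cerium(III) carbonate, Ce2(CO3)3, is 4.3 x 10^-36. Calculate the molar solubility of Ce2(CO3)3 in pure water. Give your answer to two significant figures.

Ce2(CO3)3(s) ⇌ 2 Ce^3+(aq) + 3 CO3^2-(aq)
Ksp = [Ce^3+]^2[CO3^2-]^3
With molar solubility s: [Ce^3+] = 2s, [CO3^2-] = 3s.
Ksp = (2s)^2(3s)^3 = 108s^5
Solving, s = (4.3 x 10^-36/108)^(1/5) = 3.3 x 10^-8 M

3.3 × 10^-8 M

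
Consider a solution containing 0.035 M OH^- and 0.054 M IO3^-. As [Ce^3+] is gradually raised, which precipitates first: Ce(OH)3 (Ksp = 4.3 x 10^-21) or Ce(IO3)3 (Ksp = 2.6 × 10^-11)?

Each salt begins to precipitate when Q = Ksp, i.e. when [Ce^3+] reaches its threshold.
For Ce(OH)3: 4.3 x 10^-21 = (0.035)^3 × [Ce^3+]  ⇒  [Ce^3+] = 1.0 × 10^-16 M.
For Ce(IO3)3: 2.6 × 10^-11 = (0.054)^3 × [Ce^3+]  ⇒  [Ce^3+] = 1.7 x 10^-7 M.
The salt with the lower threshold [Ce^3+] precipitates first: Ce(OH)3.

Ce(OH)3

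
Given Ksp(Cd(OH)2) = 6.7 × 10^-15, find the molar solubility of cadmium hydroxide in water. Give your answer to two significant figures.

Cd(OH)2(s) <=> Cd^2+ + 2 OH^-
Ksp = [Cd^2+][OH^-]^2
With molar solubility s: [Cd^2+] = s, [OH^-] = 2s.
So Ksp = s × (2s)^2 = 4s^3
s = (6.7 × 10^-15 / 4)^(1/3) = 1.2 × 10^-5 M

1.2e-5 M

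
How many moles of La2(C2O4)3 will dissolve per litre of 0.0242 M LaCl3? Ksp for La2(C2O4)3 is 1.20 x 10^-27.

s ≈ 4.23 × 10^-9 M

La2(C2O4)3(s) ⇌ 2 La^3+(aq) + 3 C2O4^2-(aq)
Ksp = [La^3+]^2[C2O4^2-]^3
Let s be the molar solubility in this solution. [La^3+] = 0.0242 + 2s ≈ 0.0242, [C2O4^2-] = 3s (common-ion effect: La^3+ is already 0.0242 M).
Ksp ≈ (0.0242)^2 × (3s)^3
s = 4.23 x 10^-9 M
Check: 2s = 8.5 x 10^-9 ≪ 0.0242, so the approximation is valid.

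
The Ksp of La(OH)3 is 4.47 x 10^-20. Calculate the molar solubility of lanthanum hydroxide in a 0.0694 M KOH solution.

1.34e-16 M

La(OH)3(s) ⇌ La^3+(aq) + 3 OH^-(aq)
Ksp = [La^3+][OH^-]^3
Let s = moles of La(OH)3 that dissolve per litre. [La^3+] = s, [OH^-] = 0.0694 + 3s ≈ 0.0694 (Ksp is small, so little additional dissolves).
Ksp ≈ s × (0.0694)^3
s = 1.34 × 10^-16 M
Check: 3s = 4.0 × 10^-16 ≪ 0.0694, so the approximation is valid.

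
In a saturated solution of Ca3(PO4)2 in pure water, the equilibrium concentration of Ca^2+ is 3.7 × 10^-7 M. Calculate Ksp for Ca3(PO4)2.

Ca3(PO4)2(s) ⇌ 3 Ca^2+ + 2 PO4^3-
Stoichiometry gives [PO4^3-] = (2/3)[Ca^2+] = 2.47 × 10^-7 M.
Ksp = [Ca^2+]^3[PO4^3-]^2
Ksp = (3.7 × 10^-7)^3 × (2.47 × 10^-7)^2 = 3.1 × 10^-33

Ksp = 3.1 × 10^-33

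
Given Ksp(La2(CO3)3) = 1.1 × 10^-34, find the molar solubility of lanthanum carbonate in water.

s = 6.3 x 10^-8 M

La2(CO3)3(s) <=> 2 La^3+(aq) + 3 CO3^2-(aq)
Ksp = [La^3+]^2[CO3^2-]^3
For each mole of La2(CO3)3 that dissolves: [La^3+] = 2s, [CO3^2-] = 3s.
So Ksp = (2s)^2 × (3s)^3 = 108s^5
s^5 = 1.1 × 10^-34 / 108, so s = 6.3 × 10^-8 M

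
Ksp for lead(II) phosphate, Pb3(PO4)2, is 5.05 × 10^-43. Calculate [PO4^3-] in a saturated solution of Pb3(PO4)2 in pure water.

Pb3(PO4)2(s) <=> 3 Pb^2+(aq) + 2 PO4^3-(aq)
Ksp = [Pb^2+]^3[PO4^3-]^2
Let s = molar solubility. Then [Pb^2+] = 3s and [PO4^3-] = 2s.
Substituting: Ksp = (3s)^3(2s)^2 = 108s^5
Solving, s = (5.05 × 10^-43/108)^(1/5) = 1.361 x 10^-9 M
[PO4^3-] = 2s = 2.72 × 10^-9 M

2.72e-9 M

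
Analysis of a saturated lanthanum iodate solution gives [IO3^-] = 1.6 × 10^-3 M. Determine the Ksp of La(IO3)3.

La(IO3)3(s) <=> La^3+ + 3 IO3^-
Stoichiometry gives [La^3+] = (1/3)[IO3^-] = 5.33 x 10^-4 M.
Ksp = [La^3+][IO3^-]^3
Ksp = 5.33 × 10^-4 × (1.6 × 10^-3)^3 = 2.2 × 10^-12

Ksp = 2.2 × 10^-12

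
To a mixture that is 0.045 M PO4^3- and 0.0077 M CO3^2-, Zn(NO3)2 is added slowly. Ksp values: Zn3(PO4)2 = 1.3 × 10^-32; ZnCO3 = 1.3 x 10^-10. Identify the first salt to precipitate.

Each salt begins to precipitate when Q = Ksp, i.e. when [Zn^2+] reaches its threshold.
For Zn3(PO4)2: 1.3 × 10^-32 = (0.045)^2 × [Zn^2+]^3  ⇒  [Zn^2+] = 1.9 x 10^-10 M.
For ZnCO3: 1.3 x 10^-10 = 0.0077 × [Zn^2+]  ⇒  [Zn^2+] = 1.7 × 10^-8 M.
The salt with the lower threshold [Zn^2+] precipitates first: Zn3(PO4)2.

Zn3(PO4)2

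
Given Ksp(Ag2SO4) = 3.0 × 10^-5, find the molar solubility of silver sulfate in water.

2.0 x 10^-2 M

Ag2SO4(s) ⇌ 2 Ag^+(aq) + SO4^2-(aq)
Ksp = [Ag^+]^2[SO4^2-]
If s mol/L of Ag2SO4 dissolves, [Ag^+] = 2s and [SO4^2-] = s.
So Ksp = (2s)^2 × s = 4s^3
s^3 = 3.0 × 10^-5 / 4, so s = 2.0 x 10^-2 M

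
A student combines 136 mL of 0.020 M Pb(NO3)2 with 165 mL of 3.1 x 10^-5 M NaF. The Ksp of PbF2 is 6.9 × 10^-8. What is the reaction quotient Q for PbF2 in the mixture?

2.6 x 10^-12

Total volume = 136 + 165 = 301 mL.
[Pb^2+] = 2.0 × 10^-2 × (136/301) = 9.04 × 10^-3 M
[F^-] = 3.1 × 10^-5 × (165/301) = 1.70 x 10^-5 M
PbF2(s) ⇌ Pb^2+(aq) + 2 F^-(aq), so Q = [Pb^2+][F^-]^2
Q = (9.04 x 10^-3)(1.70 × 10^-5)^2 = 2.6 x 10^-12
Q < Ksp, so no precipitate of PbF2 forms.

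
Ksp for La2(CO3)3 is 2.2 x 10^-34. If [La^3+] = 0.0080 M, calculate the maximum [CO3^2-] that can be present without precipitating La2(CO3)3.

[CO3^2-] = 1.5e-10 M

La2(CO3)3(s) ⇌ 2 La^3+ + 3 CO3^2-
Ksp = [La^3+]^2[CO3^2-]^3
Precipitation begins when Q = Ksp. With [La^3+] = 0.0080 M:
2.2 x 10^-34 = (0.0080)^2 × [CO3^2-]^3
[CO3^2-] = (2.2 x 10^-34 / 6.40 × 10^-5)^(1/3) = 1.5 × 10^-10 M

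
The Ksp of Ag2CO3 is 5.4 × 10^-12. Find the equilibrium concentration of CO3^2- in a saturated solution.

Ag2CO3(s) ⇌ 2 Ag^+ + CO3^2-
Ksp = [Ag^+]^2[CO3^2-]
If s mol/L of Ag2CO3 dissolves, [Ag^+] = 2s and [CO3^2-] = s.
Substituting: Ksp = (2s)^2s = 4s^3
s^3 = 5.4 × 10^-12 / 4, so s = 1.11 x 10^-4 M
[CO3^2-] = s = 1.1 x 10^-4 M

1.1e-4 M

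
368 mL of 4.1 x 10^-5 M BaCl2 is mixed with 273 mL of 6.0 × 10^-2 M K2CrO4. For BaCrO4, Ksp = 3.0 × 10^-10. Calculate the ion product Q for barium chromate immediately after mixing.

Q ≈ 6.0e-7

Total volume = 368 + 273 = 641 mL.
[Ba^2+] = 4.1 × 10^-5 × (368/641) = 2.35 x 10^-5 M
[CrO4^2-] = 6.0 × 10^-2 × (273/641) = 2.56 × 10^-2 M
BaCrO4(s) ⇌ Ba^2+(aq) + CrO4^2-(aq), so Q = [Ba^2+][CrO4^2-]
Q = (2.35 × 10^-5)(2.56 x 10^-2) = 6.0 x 10^-7
Q > Ksp, so BaCrO4 will precipitate.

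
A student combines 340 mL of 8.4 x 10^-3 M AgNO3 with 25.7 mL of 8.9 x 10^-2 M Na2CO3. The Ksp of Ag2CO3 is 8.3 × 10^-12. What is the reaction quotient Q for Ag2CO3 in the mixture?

Q = 3.8 × 10^-7

Total volume = 340 + 25.7 = 365.7 mL.
[Ag^+] = 8.4 × 10^-3 × (340/365.7) = 7.81 × 10^-3 M
[CO3^2-] = 8.9 × 10^-2 × (25.7/365.7) = 6.25 × 10^-3 M
Ag2CO3(s) <=> 2 Ag^+(aq) + CO3^2-(aq), so Q = [Ag^+]^2[CO3^2-]
Q = (7.81 × 10^-3)^2(6.25 × 10^-3) = 3.8 × 10^-7
Q > Ksp, so Ag2CO3 will precipitate.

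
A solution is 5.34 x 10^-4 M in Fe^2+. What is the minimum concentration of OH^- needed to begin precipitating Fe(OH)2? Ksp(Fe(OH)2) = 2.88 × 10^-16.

Fe(OH)2(s) <=> Fe^2+ + 2 OH^-
Ksp = [Fe^2+][OH^-]^2
Precipitation begins when Q = Ksp. With [Fe^2+] = 5.34 x 10^-4 M:
2.88 × 10^-16 = (5.34 x 10^-4) × [OH^-]^2
[OH^-] = (2.88 × 10^-16 / 5.34 × 10^-4)^(1/2) = 7.34 × 10^-7 M

7.34e-7 M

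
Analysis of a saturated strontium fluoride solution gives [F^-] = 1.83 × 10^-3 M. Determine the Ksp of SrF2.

Ksp ≈ 3.06 × 10^-9

SrF2(s) ⇌ Sr^2+(aq) + 2 F^-(aq)
Stoichiometry gives [Sr^2+] = (1/2)[F^-] = 9.150 × 10^-4 M.
Ksp = [Sr^2+][F^-]^2
Ksp = 9.150 × 10^-4 × (1.83 × 10^-3)^2 = 3.06 × 10^-9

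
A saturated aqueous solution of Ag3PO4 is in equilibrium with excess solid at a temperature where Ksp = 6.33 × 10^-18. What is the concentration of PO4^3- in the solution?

Ag3PO4(s) ⇌ 3 Ag^+ + PO4^3-
Ksp = [Ag^+]^3[PO4^3-]
If s mol/L of Ag3PO4 dissolves, [Ag^+] = 3s and [PO4^3-] = s.
Substituting: Ksp = (3s)^3s = 27s^4
s = (6.33 × 10^-18 / 27)^(1/4) = 2.200 x 10^-5 M
[PO4^3-] = s = 2.20 × 10^-5 M

[PO4^3-] ≈ 2.20 × 10^-5 M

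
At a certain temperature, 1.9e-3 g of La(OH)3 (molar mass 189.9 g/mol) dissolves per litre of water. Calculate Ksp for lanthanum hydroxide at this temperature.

2.7 × 10^-19

Molar solubility s = (1.9 x 10^-3 g/L) / (189.9 g/mol) = 1.00 × 10^-5 M.
La(OH)3(s) <=> La^3+(aq) + 3 OH^-(aq)
If s mol/L of La(OH)3 dissolves, [La^3+] = s and [OH^-] = 3s.
Ksp = [La^3+][OH^-]^3
Substituting: Ksp = s(3s)^3 = 27s^4
Ksp = 27 × (1.00 x 10^-5)^4 = 2.7 × 10^-19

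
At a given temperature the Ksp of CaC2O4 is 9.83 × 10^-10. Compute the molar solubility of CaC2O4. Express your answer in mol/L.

CaC2O4(s) <=> Ca^2+ + C2O4^2-
Ksp = [Ca^2+][C2O4^2-]
For each mole of CaC2O4 that dissolves: [Ca^2+] = s, [C2O4^2-] = s.
Ksp = (s)(s) = s^2
s = (9.83 × 10^-10)^(1/2) = 3.14 x 10^-5 M

3.14 x 10^-5 M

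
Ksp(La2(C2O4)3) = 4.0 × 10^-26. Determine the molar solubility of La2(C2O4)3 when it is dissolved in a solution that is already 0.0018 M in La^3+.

La2(C2O4)3(s) <=> 2 La^3+ + 3 C2O4^2-
Ksp = [La^3+]^2[C2O4^2-]^3
Let s be the molar solubility in this solution. [La^3+] = 0.0018 + 2s ≈ 0.0018, [C2O4^2-] = 3s (common-ion effect: La^3+ is already 0.0018 M).
Ksp ≈ (0.0018)^2 × (3s)^3
s = 7.7 × 10^-8 M
Check: 2s = 1.5 x 10^-7 ≪ 0.0018, so the approximation is valid.

7.7 x 10^-8 M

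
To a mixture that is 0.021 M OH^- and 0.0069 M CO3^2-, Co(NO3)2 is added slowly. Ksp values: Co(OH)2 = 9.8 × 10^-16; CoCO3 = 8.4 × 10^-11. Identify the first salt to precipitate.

Co(OH)2

Each salt begins to precipitate when Q = Ksp, i.e. when [Co^2+] reaches its threshold.
For Co(OH)2: 9.8 × 10^-16 = (0.021)^2 × [Co^2+]  ⇒  [Co^2+] = 2.2 × 10^-12 M.
For CoCO3: 8.4 × 10^-11 = 0.0069 × [Co^2+]  ⇒  [Co^2+] = 1.2 × 10^-8 M.
The salt with the lower threshold [Co^2+] precipitates first: Co(OH)2.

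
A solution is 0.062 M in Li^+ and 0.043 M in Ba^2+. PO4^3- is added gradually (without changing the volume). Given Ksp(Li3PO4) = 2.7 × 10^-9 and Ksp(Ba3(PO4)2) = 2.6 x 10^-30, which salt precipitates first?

Each salt begins to precipitate when Q = Ksp, i.e. when [PO4^3-] reaches its threshold.
For Li3PO4: 2.7 × 10^-9 = (0.062)^3 × [PO4^3-]  ⇒  [PO4^3-] = 1.1 × 10^-5 M.
For Ba3(PO4)2: 2.6 x 10^-30 = (0.043)^3 × [PO4^3-]^2  ⇒  [PO4^3-] = 1.8 × 10^-13 M.
The salt with the lower threshold [PO4^3-] precipitates first: Ba3(PO4)2.

Ba3(PO4)2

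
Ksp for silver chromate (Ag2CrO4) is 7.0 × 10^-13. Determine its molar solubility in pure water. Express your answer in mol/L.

s = 5.6e-5 M

Ag2CrO4(s) <=> 2 Ag^+ + CrO4^2-
Ksp = [Ag^+]^2[CrO4^2-]
With molar solubility s: [Ag^+] = 2s, [CrO4^2-] = s.
Substituting: Ksp = (2s)^2s = 4s^3
s^3 = 7.0 × 10^-13 / 4, so s = 5.6 × 10^-5 M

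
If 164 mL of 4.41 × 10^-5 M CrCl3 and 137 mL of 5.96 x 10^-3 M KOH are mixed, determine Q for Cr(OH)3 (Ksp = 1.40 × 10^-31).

Total volume = 164 + 137 = 301 mL.
[Cr^3+] = 4.41 × 10^-5 × (164/301) = 2.403 × 10^-5 M
[OH^-] = 5.96 × 10^-3 × (137/301) = 2.713 x 10^-3 M
Cr(OH)3(s) <=> Cr^3+ + 3 OH^-, so Q = [Cr^3+][OH^-]^3
Q = (2.403 × 10^-5)(2.713 × 10^-3)^3 = 4.80 × 10^-13
Q > Ksp, so Cr(OH)3 will precipitate.

4.80 x 10^-13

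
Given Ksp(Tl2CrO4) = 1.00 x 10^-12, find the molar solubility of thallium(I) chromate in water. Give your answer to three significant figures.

Tl2CrO4(s) ⇌ 2 Tl^+(aq) + CrO4^2-(aq)
Ksp = [Tl^+]^2[CrO4^2-]
For each mole of Tl2CrO4 that dissolves: [Tl^+] = 2s, [CrO4^2-] = s.
Substituting: Ksp = (2s)^2s = 4s^3
s^3 = 1.00 x 10^-12 / 4, so s = 6.30 × 10^-5 M

6.30 × 10^-5 M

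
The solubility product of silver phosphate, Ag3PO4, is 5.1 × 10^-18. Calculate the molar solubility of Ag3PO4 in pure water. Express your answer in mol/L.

Ag3PO4(s) <=> 3 Ag^+ + PO4^3-
Ksp = [Ag^+]^3[PO4^3-]
Let s = molar solubility. Then [Ag^+] = 3s and [PO4^3-] = s.
So Ksp = (3s)^3 × s = 27s^4
Solving, s = (5.1 × 10^-18/27)^(1/4) = 2.1 × 10^-5 M

s = 2.1e-5 M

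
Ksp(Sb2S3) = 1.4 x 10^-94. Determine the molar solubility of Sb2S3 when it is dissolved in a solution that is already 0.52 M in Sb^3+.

s = 2.7e-32 M

Sb2S3(s) ⇌ 2 Sb^3+ + 3 S^2-
Ksp = [Sb^3+]^2[S^2-]^3
Let s = moles of Sb2S3 that dissolve per litre. [Sb^3+] = 0.52 + 2s ≈ 0.52, [S^2-] = 3s (Ksp is small, so little additional dissolves).
Ksp ≈ (0.52)^2 × (3s)^3
s = 2.7 × 10^-32 M
Check: 2s = 5.4 × 10^-32 ≪ 0.52, so the approximation is valid.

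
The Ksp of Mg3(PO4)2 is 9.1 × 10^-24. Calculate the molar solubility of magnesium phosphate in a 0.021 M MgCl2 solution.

5.0 x 10^-10 M

Mg3(PO4)2(s) ⇌ 3 Mg^2+ + 2 PO4^3-
Ksp = [Mg^2+]^3[PO4^3-]^2
Let s = moles of Mg3(PO4)2 that dissolve per litre. [Mg^2+] = 0.021 + 3s ≈ 0.021, [PO4^3-] = 2s (Ksp is small, so little additional dissolves).
Ksp ≈ (0.021)^3 × (2s)^2
s = 5.0 × 10^-10 M
Check: 3s = 1.5 x 10^-9 ≪ 0.021, so the approximation is valid.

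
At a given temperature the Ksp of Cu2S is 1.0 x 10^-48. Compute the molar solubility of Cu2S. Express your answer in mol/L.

Cu2S(s) ⇌ 2 Cu^+(aq) + S^2-(aq)
Ksp = [Cu^+]^2[S^2-]
Let s = molar solubility. Then [Cu^+] = 2s and [S^2-] = s.
So Ksp = (2s)^2 × s = 4s^3
s = (1.0 x 10^-48 / 4)^(1/3) = 6.3 × 10^-17 M

s = 6.3 x 10^-17 M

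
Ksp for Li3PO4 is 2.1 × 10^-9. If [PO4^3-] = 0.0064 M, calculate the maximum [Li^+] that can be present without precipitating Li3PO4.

6.9 × 10^-3 M

Li3PO4(s) ⇌ 3 Li^+ + PO4^3-
Ksp = [Li^+]^3[PO4^3-]
Precipitation begins when Q = Ksp. With [PO4^3-] = 0.0064 M:
2.1 × 10^-9 = (0.0064) × [Li^+]^3
[Li^+] = (2.1 × 10^-9 / 6.4 x 10^-3)^(1/3) = 6.9 × 10^-3 M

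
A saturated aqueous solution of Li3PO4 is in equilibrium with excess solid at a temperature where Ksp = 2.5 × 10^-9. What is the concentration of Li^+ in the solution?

Li3PO4(s) ⇌ 3 Li^+(aq) + PO4^3-(aq)
Ksp = [Li^+]^3[PO4^3-]
For each mole of Li3PO4 that dissolves: [Li^+] = 3s, [PO4^3-] = s.
Substituting: Ksp = (3s)^3s = 27s^4
s^4 = 2.5 × 10^-9 / 27, so s = 3.10 x 10^-3 M
[Li^+] = 3s = 9.3 × 10^-3 M

[Li^+] ≈ 9.3 x 10^-3 M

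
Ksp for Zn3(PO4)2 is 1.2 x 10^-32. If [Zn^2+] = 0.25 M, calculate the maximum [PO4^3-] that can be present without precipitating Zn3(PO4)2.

Zn3(PO4)2(s) ⇌ 3 Zn^2+(aq) + 2 PO4^3-(aq)
Ksp = [Zn^2+]^3[PO4^3-]^2
Precipitation begins when Q = Ksp. With [Zn^2+] = 0.25 M:
1.2 x 10^-32 = (0.25)^3 × [PO4^3-]^2
[PO4^3-] = (1.2 x 10^-32 / 1.56 × 10^-2)^(1/2) = 8.8 x 10^-16 M

[PO4^3-] = 8.8 x 10^-16 M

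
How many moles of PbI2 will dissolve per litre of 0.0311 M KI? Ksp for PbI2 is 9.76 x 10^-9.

PbI2(s) ⇌ Pb^2+ + 2 I^-
Ksp = [Pb^2+][I^-]^2
Let s be the molar solubility in this solution. [Pb^2+] = s, [I^-] = 0.0311 + 2s ≈ 0.0311 (Ksp is small, so little additional dissolves).
Ksp ≈ s × (0.0311)^2
s = 1.01 x 10^-5 M
Check: 2s = 2.0 x 10^-5 ≪ 0.0311, so the approximation is valid.

s = 1.01e-5 M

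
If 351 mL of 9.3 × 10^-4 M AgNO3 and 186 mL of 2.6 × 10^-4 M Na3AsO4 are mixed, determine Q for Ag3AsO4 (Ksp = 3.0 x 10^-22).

Total volume = 351 + 186 = 537 mL.
[Ag^+] = 9.3 x 10^-4 × (351/537) = 6.08 × 10^-4 M
[AsO4^3-] = 2.6 x 10^-4 × (186/537) = 9.01 × 10^-5 M
Ag3AsO4(s) ⇌ 3 Ag^+(aq) + AsO4^3-(aq), so Q = [Ag^+]^3[AsO4^3-]
Q = (6.08 x 10^-4)^3(9.01 × 10^-5) = 2.0 × 10^-14
Q > Ksp, so Ag3AsO4 will precipitate.

Q ≈ 2.0 x 10^-14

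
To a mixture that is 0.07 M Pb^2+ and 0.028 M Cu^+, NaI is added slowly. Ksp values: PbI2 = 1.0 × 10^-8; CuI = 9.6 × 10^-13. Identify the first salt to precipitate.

Precipitation of each salt starts when its ion product equals its Ksp.
For PbI2: 1.0 × 10^-8 = 0.07 × [I^-]^2  ⇒  [I^-] = 3.8 × 10^-4 M.
For CuI: 9.6 × 10^-13 = 0.028 × [I^-]  ⇒  [I^-] = 3.4 × 10^-11 M.
The salt with the lower threshold [I^-] precipitates first: CuI.

CuI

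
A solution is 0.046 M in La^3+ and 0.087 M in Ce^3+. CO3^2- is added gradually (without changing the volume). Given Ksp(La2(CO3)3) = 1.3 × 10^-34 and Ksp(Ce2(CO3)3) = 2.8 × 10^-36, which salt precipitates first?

Ce2(CO3)3

Precipitation of each salt starts when its ion product equals its Ksp.
For La2(CO3)3: 1.3 × 10^-34 = (0.046)^2 × [CO3^2-]^3  ⇒  [CO3^2-] = 3.9 × 10^-11 M.
For Ce2(CO3)3: 2.8 × 10^-36 = (0.087)^2 × [CO3^2-]^3  ⇒  [CO3^2-] = 7.2 x 10^-12 M.
The salt with the lower threshold [CO3^2-] precipitates first: Ce2(CO3)3.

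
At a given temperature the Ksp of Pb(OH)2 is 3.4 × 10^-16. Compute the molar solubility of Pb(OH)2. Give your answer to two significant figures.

s = 4.4e-6 M

Pb(OH)2(s) <=> Pb^2+(aq) + 2 OH^-(aq)
Ksp = [Pb^2+][OH^-]^2
If s mol/L of Pb(OH)2 dissolves, [Pb^2+] = s and [OH^-] = 2s.
Substituting: Ksp = s(2s)^2 = 4s^3
s = (3.4 × 10^-16 / 4)^(1/3) = 4.4 × 10^-6 M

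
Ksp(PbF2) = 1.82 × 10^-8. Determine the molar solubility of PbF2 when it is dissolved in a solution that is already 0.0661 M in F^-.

s = 4.17 x 10^-6 M

PbF2(s) ⇌ Pb^2+ + 2 F^-
Ksp = [Pb^2+][F^-]^2
If s mol/L dissolves here, [Pb^2+] = s, [F^-] = 0.0661 + 2s ≈ 0.0661 (since the F^- already present dominates).
Ksp ≈ s × (0.0661)^2
s = 4.17 x 10^-6 M
Check: 2s = 8.3 × 10^-6 ≪ 0.0661, so the approximation is valid.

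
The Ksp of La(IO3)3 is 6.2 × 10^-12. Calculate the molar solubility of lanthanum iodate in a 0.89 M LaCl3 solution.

s = 6.4e-5 M

La(IO3)3(s) ⇌ La^3+ + 3 IO3^-
Ksp = [La^3+][IO3^-]^3
If s mol/L dissolves here, [La^3+] = 0.89 + s ≈ 0.89, [IO3^-] = 3s (since La^3+ from LaCl3 dominates).
Ksp ≈ 0.89 × (3s)^3
s = 6.4 × 10^-5 M
Check: s = 6.4 × 10^-5 ≪ 0.89, so the approximation is valid.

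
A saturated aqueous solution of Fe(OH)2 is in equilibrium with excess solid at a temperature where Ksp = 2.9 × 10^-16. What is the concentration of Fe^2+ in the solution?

Fe(OH)2(s) <=> Fe^2+(aq) + 2 OH^-(aq)
Ksp = [Fe^2+][OH^-]^2
For each mole of Fe(OH)2 that dissolves: [Fe^2+] = s, [OH^-] = 2s.
So Ksp = s × (2s)^2 = 4s^3
s^3 = 2.9 × 10^-16 / 4, so s = 4.17 × 10^-6 M
[Fe^2+] = s = 4.2 × 10^-6 M

[Fe^2+] ≈ 4.2 × 10^-6 M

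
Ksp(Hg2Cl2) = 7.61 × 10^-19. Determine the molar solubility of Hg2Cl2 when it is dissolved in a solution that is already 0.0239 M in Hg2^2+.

Hg2Cl2(s) <=> Hg2^2+ + 2 Cl^-
Ksp = [Hg2^2+][Cl^-]^2
Let s = moles of Hg2Cl2 that dissolve per litre. [Hg2^2+] = 0.0239 + s ≈ 0.0239, [Cl^-] = 2s (common-ion effect: Hg2^2+ is already 0.0239 M).
Ksp ≈ 0.0239 × (2s)^2
s = 2.82 × 10^-9 M
Check: s = 2.8 x 10^-9 ≪ 0.0239, so the approximation is valid.

s = 2.82e-9 M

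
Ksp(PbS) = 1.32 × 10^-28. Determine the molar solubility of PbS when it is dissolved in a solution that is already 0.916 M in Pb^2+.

PbS(s) ⇌ Pb^2+ + S^2-
Ksp = [Pb^2+][S^2-]
Let s = moles of PbS that dissolve per litre. [Pb^2+] = 0.916 + s ≈ 0.916, [S^2-] = s (common-ion effect: Pb^2+ is already 0.916 M).
Ksp ≈ 0.916 × s
s = 1.44 × 10^-28 M
Check: s = 1.4 x 10^-28 ≪ 0.916, so the approximation is valid.

s = 1.44e-28 M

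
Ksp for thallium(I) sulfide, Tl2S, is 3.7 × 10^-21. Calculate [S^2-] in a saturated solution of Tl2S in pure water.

[S^2-] ≈ 9.7 × 10^-8 M

Tl2S(s) <=> 2 Tl^+ + S^2-
Ksp = [Tl^+]^2[S^2-]
Let s = molar solubility. Then [Tl^+] = 2s and [S^2-] = s.
Substituting: Ksp = (2s)^2s = 4s^3
s = (3.7 × 10^-21 / 4)^(1/3) = 9.74 x 10^-8 M
[S^2-] = s = 9.7 × 10^-8 M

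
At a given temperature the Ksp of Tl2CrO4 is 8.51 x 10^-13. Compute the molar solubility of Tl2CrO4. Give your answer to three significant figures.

Tl2CrO4(s) ⇌ 2 Tl^+ + CrO4^2-
Ksp = [Tl^+]^2[CrO4^2-]
With molar solubility s: [Tl^+] = 2s, [CrO4^2-] = s.
Substituting: Ksp = (2s)^2s = 4s^3
Solving, s = (8.51 x 10^-13/4)^(1/3) = 5.97 × 10^-5 M

5.97e-5 M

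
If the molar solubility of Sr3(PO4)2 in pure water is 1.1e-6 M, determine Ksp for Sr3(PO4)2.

1.7 × 10^-28

Sr3(PO4)2(s) ⇌ 3 Sr^2+ + 2 PO4^3-
With molar solubility s: [Sr^2+] = 3s, [PO4^3-] = 2s.
Ksp = [Sr^2+]^3[PO4^3-]^2
Substituting: Ksp = (3s)^3(2s)^2 = 108s^5
Ksp = 108 × (1.1 x 10^-6)^5 = 1.7 × 10^-28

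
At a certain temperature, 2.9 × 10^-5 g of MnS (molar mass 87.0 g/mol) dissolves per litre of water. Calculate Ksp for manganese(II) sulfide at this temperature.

Molar solubility s = (2.9 × 10^-5 g/L) / (87.0 g/mol) = 3.33 × 10^-7 M.
MnS(s) ⇌ Mn^2+(aq) + S^2-(aq)
For each mole of MnS that dissolves: [Mn^2+] = s, [S^2-] = s.
Ksp = [Mn^2+][S^2-]
Ksp = (s)(s) = s^2
With s = 3.33 x 10^-7: Ksp = 1.1 × 10^-13

1.1e-13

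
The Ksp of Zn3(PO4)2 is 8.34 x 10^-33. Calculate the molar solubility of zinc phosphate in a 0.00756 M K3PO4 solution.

s ≈ 1.75 x 10^-10 M

Zn3(PO4)2(s) <=> 3 Zn^2+ + 2 PO4^3-
Ksp = [Zn^2+]^3[PO4^3-]^2
Let s = moles of Zn3(PO4)2 that dissolve per litre. [Zn^2+] = 3s, [PO4^3-] = 0.00756 + 2s ≈ 0.00756 (since PO4^3- from K3PO4 dominates).
Ksp ≈ (3s)^3 × (0.00756)^2
s = 1.75 x 10^-10 M
Check: 2s = 3.5 × 10^-10 ≪ 0.00756, so the approximation is valid.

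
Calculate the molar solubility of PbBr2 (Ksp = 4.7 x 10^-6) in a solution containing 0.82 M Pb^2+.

1.2 x 10^-3 M

PbBr2(s) ⇌ Pb^2+(aq) + 2 Br^-(aq)
Ksp = [Pb^2+][Br^-]^2
Let s be the molar solubility in this solution. [Pb^2+] = 0.82 + s ≈ 0.82, [Br^-] = 2s (common-ion effect: Pb^2+ is already 0.82 M).
Ksp ≈ 0.82 × (2s)^2
s = 1.2 × 10^-3 M
Check: s = 1.2 × 10^-3 ≪ 0.82, so the approximation is valid.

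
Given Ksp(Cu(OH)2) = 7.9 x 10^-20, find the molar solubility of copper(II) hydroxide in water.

Cu(OH)2(s) ⇌ Cu^2+ + 2 OH^-
Ksp = [Cu^2+][OH^-]^2
Let s = molar solubility. Then [Cu^2+] = s and [OH^-] = 2s.
Ksp = s(2s)^2 = 4s^3
s = (7.9 x 10^-20 / 4)^(1/3) = 2.7 x 10^-7 M

s = 2.7 × 10^-7 M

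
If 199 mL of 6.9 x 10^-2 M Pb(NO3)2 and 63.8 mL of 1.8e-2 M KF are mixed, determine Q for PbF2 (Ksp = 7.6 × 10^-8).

Total volume = 199 + 63.8 = 262.8 mL.
[Pb^2+] = 6.9 × 10^-2 × (199/262.8) = 5.22 × 10^-2 M
[F^-] = 1.8 × 10^-2 × (63.8/262.8) = 4.37 × 10^-3 M
PbF2(s) ⇌ Pb^2+(aq) + 2 F^-(aq), so Q = [Pb^2+][F^-]^2
Q = (5.22 × 10^-2)(4.37 × 10^-3)^2 = 1.0 x 10^-6
Q > Ksp, so PbF2 will precipitate.

1.0 × 10^-6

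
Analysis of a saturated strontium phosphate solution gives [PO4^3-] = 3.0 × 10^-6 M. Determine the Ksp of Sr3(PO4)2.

Ksp = 8.2e-28

Sr3(PO4)2(s) ⇌ 3 Sr^2+(aq) + 2 PO4^3-(aq)
Stoichiometry gives [Sr^2+] = (3/2)[PO4^3-] = 4.50 × 10^-6 M.
Ksp = [Sr^2+]^3[PO4^3-]^2
Ksp = (4.50 x 10^-6)^3 × (3.0 × 10^-6)^2 = 8.2 × 10^-28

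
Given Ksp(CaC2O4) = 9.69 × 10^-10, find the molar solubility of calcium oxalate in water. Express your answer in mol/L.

CaC2O4(s) <=> Ca^2+(aq) + C2O4^2-(aq)
Ksp = [Ca^2+][C2O4^2-]
For each mole of CaC2O4 that dissolves: [Ca^2+] = s, [C2O4^2-] = s.
Ksp = (s)(s) = s^2
s = √(9.69 × 10^-10) = 3.11 × 10^-5 M

3.11 x 10^-5 M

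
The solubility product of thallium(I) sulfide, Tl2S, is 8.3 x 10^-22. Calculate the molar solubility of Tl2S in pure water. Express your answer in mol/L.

Tl2S(s) <=> 2 Tl^+ + S^2-
Ksp = [Tl^+]^2[S^2-]
For each mole of Tl2S that dissolves: [Tl^+] = 2s, [S^2-] = s.
So Ksp = (2s)^2 × s = 4s^3
s^3 = 8.3 x 10^-22 / 4, so s = 5.9 × 10^-8 M

s = 5.9e-8 M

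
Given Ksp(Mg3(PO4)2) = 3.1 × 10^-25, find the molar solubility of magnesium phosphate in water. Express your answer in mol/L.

Mg3(PO4)2(s) ⇌ 3 Mg^2+(aq) + 2 PO4^3-(aq)
Ksp = [Mg^2+]^3[PO4^3-]^2
Let s = molar solubility. Then [Mg^2+] = 3s and [PO4^3-] = 2s.
Ksp = (3s)^3(2s)^2 = 108s^5
s^5 = 3.1 × 10^-25 / 108, so s = 4.9 × 10^-6 M

4.9 × 10^-6 M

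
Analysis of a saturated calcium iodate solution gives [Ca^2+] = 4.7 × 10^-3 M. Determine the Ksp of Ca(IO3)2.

Ca(IO3)2(s) ⇌ Ca^2+(aq) + 2 IO3^-(aq)
Stoichiometry gives [IO3^-] = (2/1)[Ca^2+] = 9.40 x 10^-3 M.
Ksp = [Ca^2+][IO3^-]^2
Ksp = 4.7 x 10^-3 × (9.40 x 10^-3)^2 = 4.2 × 10^-7

4.2e-7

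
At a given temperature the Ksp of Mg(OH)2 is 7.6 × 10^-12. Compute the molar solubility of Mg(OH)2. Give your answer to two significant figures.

Mg(OH)2(s) ⇌ Mg^2+(aq) + 2 OH^-(aq)
Ksp = [Mg^2+][OH^-]^2
For each mole of Mg(OH)2 that dissolves: [Mg^2+] = s, [OH^-] = 2s.
So Ksp = s × (2s)^2 = 4s^3
s = (7.6 × 10^-12 / 4)^(1/3) = 1.2 x 10^-4 M

1.2 × 10^-4 M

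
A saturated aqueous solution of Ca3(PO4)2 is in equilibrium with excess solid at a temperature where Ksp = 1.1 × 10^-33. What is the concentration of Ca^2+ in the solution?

[Ca^2+] = 3.0 × 10^-7 M

Ca3(PO4)2(s) ⇌ 3 Ca^2+ + 2 PO4^3-
Ksp = [Ca^2+]^3[PO4^3-]^2
With molar solubility s: [Ca^2+] = 3s, [PO4^3-] = 2s.
So Ksp = (3s)^3 × (2s)^2 = 108s^5
Solving, s = (1.1 × 10^-33/108)^(1/5) = 1.00 × 10^-7 M
[Ca^2+] = 3s = 3.0 × 10^-7 M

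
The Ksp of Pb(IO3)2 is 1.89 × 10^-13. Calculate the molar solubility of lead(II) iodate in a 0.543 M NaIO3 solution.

s ≈ 6.41 × 10^-13 M

Pb(IO3)2(s) ⇌ Pb^2+(aq) + 2 IO3^-(aq)
Ksp = [Pb^2+][IO3^-]^2
Let s = moles of Pb(IO3)2 that dissolve per litre. [Pb^2+] = s, [IO3^-] = 0.543 + 2s ≈ 0.543 (Ksp is small, so little additional dissolves).
Ksp ≈ s × (0.543)^2
s = 6.41 x 10^-13 M
Check: 2s = 1.3 x 10^-12 ≪ 0.543, so the approximation is valid.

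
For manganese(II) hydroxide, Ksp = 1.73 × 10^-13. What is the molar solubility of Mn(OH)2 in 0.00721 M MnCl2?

s = 2.45e-6 M

Mn(OH)2(s) <=> Mn^2+ + 2 OH^-
Ksp = [Mn^2+][OH^-]^2
Let s be the molar solubility in this solution. [Mn^2+] = 0.00721 + s ≈ 0.00721, [OH^-] = 2s (common-ion effect: Mn^2+ is already 0.00721 M).
Ksp ≈ 0.00721 × (2s)^2
s = 2.45 × 10^-6 M
Check: s = 2.4 × 10^-6 ≪ 0.00721, so the approximation is valid.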